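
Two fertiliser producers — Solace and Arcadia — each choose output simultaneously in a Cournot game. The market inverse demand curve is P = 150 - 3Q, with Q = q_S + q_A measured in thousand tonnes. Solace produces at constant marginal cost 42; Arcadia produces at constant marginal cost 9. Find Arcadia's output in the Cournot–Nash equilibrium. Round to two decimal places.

Solace's profit: π_S = (150 - 3Q)q_S - (42q_S). Setting ∂π_S/∂q_S = 0: 108 - 6q_S - 3(q_A) = 0.
Arcadia's first-order condition: 141 - 6q_A - 3(q_S) = 0.
So q_S = (108 - 3q_A)/6 and q_A = (141 - 3q_S)/6.
Solving the pair: q_S = 25/3, q_A = 58/3.

19.33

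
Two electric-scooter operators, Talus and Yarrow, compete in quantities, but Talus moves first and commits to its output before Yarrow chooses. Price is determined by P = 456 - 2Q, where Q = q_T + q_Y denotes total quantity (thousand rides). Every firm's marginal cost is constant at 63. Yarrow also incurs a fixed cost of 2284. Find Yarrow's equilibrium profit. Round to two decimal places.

2542.53

Solve by backward induction. Given q_T, the follower Yarrow maximises π_Y = (456 - 2q_T - 2q_Y)q_Y - 63q_Y.
Setting the follower's marginal profit to zero, 393 - 2q_T - 4q_Y = 0, i.e. q_Y = (393 - 2q_T)/4.
Talus substitutes q_Y(q_T) into its own profit: π_T = q_T(456 - 2q_T - (393 - 2q_T)/2) - 63q_T = (519/2 - q_T)q_T - 63q_T.
Maximising: ∂π_T/∂q_T = 393/2 - 2q_T = 0, giving q_T = 393/4.
Then q_Y = (393 - 2·(393/4))/4 = 393/8.
Price P = 456 - 2·(1179/8) = 645/4.
Yarrow's profit: (645/4 - 63)·(393/8) - 2284 = 2542.5313.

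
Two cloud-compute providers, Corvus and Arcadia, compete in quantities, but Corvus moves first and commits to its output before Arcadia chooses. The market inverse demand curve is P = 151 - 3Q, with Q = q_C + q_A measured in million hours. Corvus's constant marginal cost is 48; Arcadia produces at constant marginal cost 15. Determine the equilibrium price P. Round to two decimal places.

Solve by backward induction. Given q_C, the follower Arcadia maximises π_A = (151 - 3q_C - 3q_A)q_A - 15q_A.
Follower FOC: 136 - 3q_C - 6q_A = 0, so q_A(q_C) = (136 - 3q_C)/6.
The leader anticipates this reaction. Substituting into P = 151 - 3Q gives P = 83 - (3/2)q_C, so π_C = (83 - (3/2)q_C)q_C - 48q_C.
Leader FOC: 35 - 3q_C = 0, so q_C = 35/3.
Then q_A = (136 - 3·(35/3))/6 = 101/6.
Total output Q = 57/2, so price P = 151 - 3·(57/2) = 131/2.

65.50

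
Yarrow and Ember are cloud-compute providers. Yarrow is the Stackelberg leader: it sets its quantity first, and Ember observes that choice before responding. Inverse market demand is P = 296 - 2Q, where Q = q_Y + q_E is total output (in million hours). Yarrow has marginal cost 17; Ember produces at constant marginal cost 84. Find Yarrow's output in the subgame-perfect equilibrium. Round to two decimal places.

86.50

The follower Ember best-responds to any q_Y: π_E = (296 - 2Q)q_E - 84q_E.
Setting the follower's marginal profit to zero, 212 - 2q_Y - 4q_E = 0, i.e. q_E = (212 - 2q_Y)/4.
The leader anticipates this reaction. Substituting into P = 296 - 2Q gives P = 190 - q_Y, so π_Y = (190 - q_Y)q_Y - 17q_Y.
The leader's first-order condition 173 - 2q_Y = 0 yields q_Y = 173/2.
Then q_E = (212 - 2·(173/2))/4 = 39/4.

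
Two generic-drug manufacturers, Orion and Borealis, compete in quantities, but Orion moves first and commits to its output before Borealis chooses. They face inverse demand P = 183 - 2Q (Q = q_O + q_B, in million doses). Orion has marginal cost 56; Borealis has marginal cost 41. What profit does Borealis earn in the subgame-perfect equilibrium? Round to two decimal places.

The follower Borealis best-responds to any q_O: π_B = (183 - 2Q)q_B - 41q_B.
Setting the follower's marginal profit to zero, 142 - 2q_O - 4q_B = 0, i.e. q_B = (142 - 2q_O)/4.
Orion substitutes q_B(q_O) into its own profit: π_O = q_O(183 - 2q_O - (142 - 2q_O)/2) - 56q_O = (112 - q_O)q_O - 56q_O.
Maximising: ∂π_O/∂q_O = 56 - 2q_O = 0, giving q_O = 28.
Then q_B = (142 - 2·28)/4 = 43/2.
Price P = 183 - 2·(99/2) = 84.
Borealis's profit: (84 - 41)·(43/2) = 1849/2.

924.50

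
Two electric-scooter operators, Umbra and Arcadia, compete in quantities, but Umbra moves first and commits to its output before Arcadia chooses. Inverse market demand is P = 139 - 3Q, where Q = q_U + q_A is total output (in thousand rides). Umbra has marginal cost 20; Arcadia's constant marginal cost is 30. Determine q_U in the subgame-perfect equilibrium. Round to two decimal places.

21.50

The follower Arcadia best-responds to any q_U: π_A = (139 - 3Q)q_A - 30q_A.
Setting the follower's marginal profit to zero, 109 - 3q_U - 6q_A = 0, i.e. q_A = (109 - 3q_U)/6.
The leader anticipates this reaction. Substituting into P = 139 - 3Q gives P = 169/2 - (3/2)q_U, so π_U = (169/2 - (3/2)q_U)q_U - 20q_U.
Leader FOC: 129/2 - 3q_U = 0, so q_U = 43/2.
Then q_A = (109 - 3·(43/2))/6 = 89/12.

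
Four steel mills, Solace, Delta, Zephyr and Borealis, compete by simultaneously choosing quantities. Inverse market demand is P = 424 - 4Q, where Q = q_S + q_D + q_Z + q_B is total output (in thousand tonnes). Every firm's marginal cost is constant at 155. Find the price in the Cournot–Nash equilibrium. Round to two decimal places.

Each firm earns π_i = (424 - 4Q)q_i - 155q_i.
Setting ∂π_i/∂q_i = 0 with rivals' quantities fixed: 269 - 8q_i - 4·Σ_{j≠i} q_j = 0.
By symmetry each firm produces the same amount; substituting Σ_{j≠i} q_j = 3q_i yields q_i = 269/20.
Total output Q = 269/5, so price P = 424 - 4·(269/5) = 1044/5.

208.80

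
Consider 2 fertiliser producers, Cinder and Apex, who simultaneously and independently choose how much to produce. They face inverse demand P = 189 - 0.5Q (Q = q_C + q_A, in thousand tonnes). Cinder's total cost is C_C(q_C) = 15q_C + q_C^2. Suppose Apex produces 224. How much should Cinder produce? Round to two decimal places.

20.67

With the rival's output fixed at 224, Cinder's profit is π_C = (189 - (1/2)·224 - (1/2)q_C)q_C - (15q_C + q_C²) = (77 - (1/2)q_C)q_C - (15q_C + q_C²).
∂π_C/∂q_C = 62 - 3q_C = 0, so q_C = 62/3.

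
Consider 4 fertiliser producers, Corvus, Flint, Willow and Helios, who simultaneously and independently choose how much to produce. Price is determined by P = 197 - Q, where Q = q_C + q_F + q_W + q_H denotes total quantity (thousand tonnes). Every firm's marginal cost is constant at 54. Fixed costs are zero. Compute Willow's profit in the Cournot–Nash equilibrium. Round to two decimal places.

817.96

A representative firm's profit is π_i = q_i(197 - Q) - 54q_i.
Setting ∂π_i/∂q_i = 0 with rivals' quantities fixed: 143 - 2q_i - Σ_{j≠i} q_j = 0.
By symmetry each firm produces the same amount; substituting Σ_{j≠i} q_j = 3q_i yields q_i = 143/5.
Price P = 197 - 572/5 = 413/5.
Willow's profit: (413/5 - 54)·(143/5) = 817.9600.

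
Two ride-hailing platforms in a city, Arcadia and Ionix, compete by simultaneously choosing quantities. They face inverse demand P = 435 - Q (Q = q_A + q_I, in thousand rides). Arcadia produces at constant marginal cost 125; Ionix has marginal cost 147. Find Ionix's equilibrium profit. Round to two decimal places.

7861.78

Arcadia's profit: π_A = (435 - Q)q_A - (125q_A). Setting ∂π_A/∂q_A = 0: 310 - 2q_A - (q_I) = 0.
Ionix's profit: π_I = (435 - Q)q_I - (147q_I). Setting ∂π_I/∂q_I = 0: 288 - 2q_I - (q_A) = 0.
So q_A = (310 - q_I)/2 and q_I = (288 - q_A)/2.
Substituting one into the other gives q_A = 332/3 and q_I = 266/3.
Price P = 435 - 598/3 = 707/3.
Ionix's profit: (707/3 - 147)·(266/3) = 7861.7778.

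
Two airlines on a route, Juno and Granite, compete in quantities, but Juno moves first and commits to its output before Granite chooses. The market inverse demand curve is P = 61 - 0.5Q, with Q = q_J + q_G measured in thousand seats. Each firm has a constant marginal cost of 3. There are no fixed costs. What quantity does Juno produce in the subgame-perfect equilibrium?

58

The follower Granite best-responds to any q_J: π_G = (61 - 0.5Q)q_G - 3q_G.
Follower FOC: 58 - (1/2)q_J - q_G = 0, so q_G(q_J) = (58 - (1/2)q_J).
Juno substitutes q_G(q_J) into its own profit: π_J = q_J(61 - (1/2)q_J - (58 - (1/2)q_J)/2) - 3q_J = (32 - (1/4)q_J)q_J - 3q_J.
The leader's first-order condition 29 - (1/2)q_J = 0 yields q_J = 58.
Then q_G = (58 - (1/2)·58) = 29.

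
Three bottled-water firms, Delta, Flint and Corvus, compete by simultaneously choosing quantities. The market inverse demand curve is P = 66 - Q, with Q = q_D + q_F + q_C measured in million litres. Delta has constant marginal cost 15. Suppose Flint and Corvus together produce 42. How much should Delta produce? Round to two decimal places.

4.50

With rivals' combined output fixed at 42, Delta's profit is π_D = (66 - 42 - q_D)q_D - (15q_D) = (24 - q_D)q_D - (15q_D).
∂π_D/∂q_D = 9 - 2q_D = 0, so q_D = 9/2.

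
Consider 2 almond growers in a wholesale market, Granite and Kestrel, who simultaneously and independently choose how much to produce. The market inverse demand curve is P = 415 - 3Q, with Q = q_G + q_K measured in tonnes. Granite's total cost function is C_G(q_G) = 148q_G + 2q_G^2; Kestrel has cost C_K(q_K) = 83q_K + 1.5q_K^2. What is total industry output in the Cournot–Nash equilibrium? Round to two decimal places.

Granite's profit: π_G = (415 - 3Q)q_G - (148q_G + 2q_G²). Setting ∂π_G/∂q_G = 0: 267 - 10q_G - 3(q_K) = 0.
Kestrel's first-order condition: 332 - 9q_K - 3(q_G) = 0.
Best responses: q_G = (267 - 3q_K)/10, q_K = (332 - 3q_G)/9.
Solving the pair: q_G = 469/27, q_K = 31.0988.
Total output Q = 469/27 + 31.0988 = 48.4691.

48.47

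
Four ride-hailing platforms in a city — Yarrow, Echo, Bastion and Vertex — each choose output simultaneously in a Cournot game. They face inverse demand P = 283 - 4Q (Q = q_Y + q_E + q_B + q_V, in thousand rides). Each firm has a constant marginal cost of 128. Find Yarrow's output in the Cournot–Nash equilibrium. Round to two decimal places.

7.75

Each firm earns π_i = (283 - 4Q)q_i - 128q_i.
First-order condition (treating rivals' output as given): 155 - 8q_i - 4·Σ_{j≠i} q_j = 0.
By symmetry each firm produces the same amount; substituting Σ_{j≠i} q_j = 3q_i yields q_i = 155/20 = 31/4.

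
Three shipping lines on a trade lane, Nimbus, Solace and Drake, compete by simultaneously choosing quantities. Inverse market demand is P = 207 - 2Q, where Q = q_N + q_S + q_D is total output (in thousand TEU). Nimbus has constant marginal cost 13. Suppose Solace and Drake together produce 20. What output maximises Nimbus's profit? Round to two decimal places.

With rivals' combined output fixed at 20, Nimbus's profit is π_N = (207 - 2·20 - 2q_N)q_N - (13q_N) = (167 - 2q_N)q_N - (13q_N).
∂π_N/∂q_N = 154 - 4q_N = 0, so q_N = 77/2.

38.50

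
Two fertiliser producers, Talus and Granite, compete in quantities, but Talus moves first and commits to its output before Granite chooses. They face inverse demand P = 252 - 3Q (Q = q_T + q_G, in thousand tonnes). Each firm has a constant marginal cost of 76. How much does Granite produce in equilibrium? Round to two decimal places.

The follower Granite best-responds to any q_T: π_G = (252 - 3Q)q_G - 76q_G.
Setting the follower's marginal profit to zero, 176 - 3q_T - 6q_G = 0, i.e. q_G = (176 - 3q_T)/6.
The leader anticipates this reaction. Substituting into P = 252 - 3Q gives P = 164 - (3/2)q_T, so π_T = (164 - (3/2)q_T)q_T - 76q_T.
The leader's first-order condition 88 - 3q_T = 0 yields q_T = 88/3.
Then q_G = (176 - 3·(88/3))/6 = 44/3.

14.67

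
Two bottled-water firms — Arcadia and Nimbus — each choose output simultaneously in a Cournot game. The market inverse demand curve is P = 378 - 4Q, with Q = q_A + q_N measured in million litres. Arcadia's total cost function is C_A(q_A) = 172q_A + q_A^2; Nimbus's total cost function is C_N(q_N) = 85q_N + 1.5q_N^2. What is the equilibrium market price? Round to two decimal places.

241.83

Arcadia's profit: π_A = (378 - 4Q)q_A - (172q_A + q_A²). Setting ∂π_A/∂q_A = 0: 206 - 10q_A - 4(q_N) = 0.
Nimbus's profit: π_N = (378 - 4Q)q_N - (85q_N + (3/2)q_N²). Setting ∂π_N/∂q_N = 0: 293 - 11q_N - 4(q_A) = 0.
Rearranging gives the reaction functions q_A = (206 - 4q_N)/10 and q_N = (293 - 4q_A)/11.
Substituting one into the other gives q_A = 547/47 and q_N = 1053/47.
Total output Q = 1600/47, so price P = 378 - 4·(1600/47) = 241.8298.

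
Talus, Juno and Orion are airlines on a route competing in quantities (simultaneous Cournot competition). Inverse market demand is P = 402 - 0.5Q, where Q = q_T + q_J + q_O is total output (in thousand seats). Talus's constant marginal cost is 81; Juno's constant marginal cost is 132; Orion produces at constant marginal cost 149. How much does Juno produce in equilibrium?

Talus's profit: π_T = (402 - 0.5Q)q_T - (81q_T). Setting ∂π_T/∂q_T = 0: 321 - q_T - (1/2)(q_J + q_O) = 0.
Juno's profit: π_J = (402 - 0.5Q)q_J - (132q_J). Setting ∂π_J/∂q_J = 0: 270 - q_J - (1/2)(q_T + q_O) = 0.
Orion's profit: π_O = (402 - 0.5Q)q_O - (149q_O). Setting ∂π_O/∂q_O = 0: 253 - q_O - (1/2)(q_T + q_J) = 0.
Adding the 3 conditions: 844 − Q − Q = 0, i.e. Q = 422.
Back-substituting: q_T = (321 − 211)/(1/2) = 220, q_J = (270 − 211)/(1/2) = 118, q_O = (253 − 211)/(1/2) = 84.

118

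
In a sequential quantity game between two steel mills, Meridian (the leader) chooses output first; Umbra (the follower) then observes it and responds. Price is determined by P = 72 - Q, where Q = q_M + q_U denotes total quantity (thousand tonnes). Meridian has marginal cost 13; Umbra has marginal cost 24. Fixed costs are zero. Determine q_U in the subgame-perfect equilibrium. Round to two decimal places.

Solve by backward induction. Given q_M, the follower Umbra maximises π_U = (72 - q_M - q_U)q_U - 24q_U.
∂π_U/∂q_U = 48 - q_M - 2q_U = 0 gives the reaction function q_U = (48 - q_M)/2.
Meridian substitutes q_U(q_M) into its own profit: π_M = q_M(72 - q_M - (48 - q_M)/2) - 13q_M = (48 - (1/2)q_M)q_M - 13q_M.
Leader FOC: 35 - q_M = 0, so q_M = 35.
Then q_U = (48 - 35)/2 = 13/2.

6.50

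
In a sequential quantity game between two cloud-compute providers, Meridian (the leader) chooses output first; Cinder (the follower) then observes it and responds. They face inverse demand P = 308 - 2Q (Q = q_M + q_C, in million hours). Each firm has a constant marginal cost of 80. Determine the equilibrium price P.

137

The follower Cinder best-responds to any q_M: π_C = (308 - 2Q)q_C - 80q_C.
Setting the follower's marginal profit to zero, 228 - 2q_M - 4q_C = 0, i.e. q_C = (228 - 2q_M)/4.
Meridian substitutes q_C(q_M) into its own profit: π_M = q_M(308 - 2q_M - (228 - 2q_M)/2) - 80q_M = (194 - q_M)q_M - 80q_M.
Maximising: ∂π_M/∂q_M = 114 - 2q_M = 0, giving q_M = 57.
Then q_C = (228 - 2·57)/4 = 57/2.
Total output Q = 171/2, so price P = 308 - 2·(171/2) = 137.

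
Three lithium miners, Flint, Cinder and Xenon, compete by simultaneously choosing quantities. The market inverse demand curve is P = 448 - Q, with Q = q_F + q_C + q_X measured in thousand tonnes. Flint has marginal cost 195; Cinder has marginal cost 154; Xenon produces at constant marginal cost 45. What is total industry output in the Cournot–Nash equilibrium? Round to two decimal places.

Flint's profit: π_F = (448 - Q)q_F - (195q_F). Setting ∂π_F/∂q_F = 0: 253 - 2q_F - (q_C + q_X) = 0.
Cinder's first-order condition: 294 - 2q_C - (q_F + q_X) = 0.
Xenon's profit: π_X = (448 - Q)q_X - (45q_X). Setting ∂π_X/∂q_X = 0: 403 - 2q_X - (q_F + q_C) = 0.
Adding the 3 conditions: 950 − 2Q − 2Q = 0, i.e. Q = 475/2.
Back-substituting: q_F = (253 − 475/2) = 31/2, q_C = (294 − 475/2) = 113/2, q_X = (403 − 475/2) = 331/2.
Total output Q = 31/2 + 113/2 + 331/2 = 475/2.

237.50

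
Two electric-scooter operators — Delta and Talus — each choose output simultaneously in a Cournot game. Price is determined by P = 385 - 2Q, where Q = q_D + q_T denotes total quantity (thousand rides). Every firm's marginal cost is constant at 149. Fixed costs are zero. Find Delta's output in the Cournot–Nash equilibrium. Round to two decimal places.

Each firm earns π_i = (385 - 2Q)q_i - 149q_i.
Setting ∂π_i/∂q_i = 0 with rivals' quantities fixed: 236 - 4q_i - 2q_j = 0.
With identical firms every q_j equals q_i, so q_j = q_i and 236 = 6q_i, giving q_i = 118/3.

39.33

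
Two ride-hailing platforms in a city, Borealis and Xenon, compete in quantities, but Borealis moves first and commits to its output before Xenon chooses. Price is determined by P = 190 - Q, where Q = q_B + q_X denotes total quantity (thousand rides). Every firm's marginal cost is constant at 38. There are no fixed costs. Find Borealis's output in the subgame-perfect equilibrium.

76

The follower Xenon best-responds to any q_B: π_X = (190 - Q)q_X - 38q_X.
∂π_X/∂q_X = 152 - q_B - 2q_X = 0 gives the reaction function q_X = (152 - q_B)/2.
The leader anticipates this reaction. Substituting into P = 190 - Q gives P = 114 - (1/2)q_B, so π_B = (114 - (1/2)q_B)q_B - 38q_B.
The leader's first-order condition 76 - q_B = 0 yields q_B = 76.
Then q_X = (152 - 76)/2 = 38.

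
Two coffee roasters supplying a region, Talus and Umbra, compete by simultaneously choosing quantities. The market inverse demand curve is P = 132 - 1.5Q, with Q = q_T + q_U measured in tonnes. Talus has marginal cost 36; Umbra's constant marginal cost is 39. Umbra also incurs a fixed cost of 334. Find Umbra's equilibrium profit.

266

Talus's profit: π_T = (132 - 1.5Q)q_T - (36q_T). Setting ∂π_T/∂q_T = 0: 96 - 3q_T - (3/2)(q_U) = 0.
Umbra's profit: π_U = (132 - 1.5Q)q_U - (39q_U). Setting ∂π_U/∂q_U = 0: 93 - 3q_U - (3/2)(q_T) = 0.
Rearranging gives the reaction functions q_T = (96 - (3/2)q_U)/3 and q_U = (93 - (3/2)q_T)/3.
Substituting one into the other gives q_T = 22 and q_U = 20.
Price P = 132 - (3/2)·42 = 69.
Umbra's profit: (69 - 39)·20 - 334 = 266.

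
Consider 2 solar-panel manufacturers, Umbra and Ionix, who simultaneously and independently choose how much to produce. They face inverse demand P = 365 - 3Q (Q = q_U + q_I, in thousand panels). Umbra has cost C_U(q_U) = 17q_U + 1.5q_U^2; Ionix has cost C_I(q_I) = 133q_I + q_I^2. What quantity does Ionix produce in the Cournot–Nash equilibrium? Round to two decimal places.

16.57

Umbra's profit: π_U = (365 - 3Q)q_U - (17q_U + (3/2)q_U²). Setting ∂π_U/∂q_U = 0: 348 - 9q_U - 3(q_I) = 0.
Ionix's first-order condition: 232 - 8q_I - 3(q_U) = 0.
Rearranging gives the reaction functions q_U = (348 - 3q_I)/9 and q_I = (232 - 3q_U)/8.
Substituting one into the other gives q_U = 232/7 and q_I = 116/7.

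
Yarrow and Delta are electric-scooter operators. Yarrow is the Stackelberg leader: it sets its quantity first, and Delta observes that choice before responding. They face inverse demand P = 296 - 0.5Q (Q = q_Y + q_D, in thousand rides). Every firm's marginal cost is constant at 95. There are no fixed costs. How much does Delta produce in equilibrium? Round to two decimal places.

The follower Delta best-responds to any q_Y: π_D = (296 - 0.5Q)q_D - 95q_D.
Setting the follower's marginal profit to zero, 201 - (1/2)q_Y - q_D = 0, i.e. q_D = (201 - (1/2)q_Y).
Yarrow substitutes q_D(q_Y) into its own profit: π_Y = q_Y(296 - (1/2)q_Y - (201 - (1/2)q_Y)/2) - 95q_Y = (391/2 - (1/4)q_Y)q_Y - 95q_Y.
Maximising: ∂π_Y/∂q_Y = 201/2 - (1/2)q_Y = 0, giving q_Y = 201.
Then q_D = (201 - (1/2)·201) = 201/2.

100.50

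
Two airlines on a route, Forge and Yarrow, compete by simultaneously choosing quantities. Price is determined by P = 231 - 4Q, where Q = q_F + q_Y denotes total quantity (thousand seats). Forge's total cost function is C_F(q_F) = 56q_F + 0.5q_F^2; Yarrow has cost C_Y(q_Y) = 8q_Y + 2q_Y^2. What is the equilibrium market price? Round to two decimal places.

121.65

Forge's profit: π_F = (231 - 4Q)q_F - (56q_F + (1/2)q_F²). Setting ∂π_F/∂q_F = 0: 175 - 9q_F - 4(q_Y) = 0.
Yarrow's profit: π_Y = (231 - 4Q)q_Y - (8q_Y + 2q_Y²). Setting ∂π_Y/∂q_Y = 0: 223 - 12q_Y - 4(q_F) = 0.
Rearranging gives the reaction functions q_F = (175 - 4q_Y)/9 and q_Y = (223 - 4q_F)/12.
Solving the pair: q_F = 302/23, q_Y = 1307/92.
Total output Q = 27.3370, so price P = 231 - 4·27.3370 = 121.6522.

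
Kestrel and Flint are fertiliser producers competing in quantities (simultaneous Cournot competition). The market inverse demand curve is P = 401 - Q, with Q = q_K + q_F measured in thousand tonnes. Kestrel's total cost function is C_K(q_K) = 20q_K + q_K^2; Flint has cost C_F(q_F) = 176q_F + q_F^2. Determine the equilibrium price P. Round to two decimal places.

279.80

Kestrel's profit: π_K = (401 - Q)q_K - (20q_K + q_K²). Setting ∂π_K/∂q_K = 0: 381 - 4q_K - (q_F) = 0.
Flint's first-order condition: 225 - 4q_F - (q_K) = 0.
So q_K = (381 - q_F)/4 and q_F = (225 - q_K)/4.
Substituting one into the other gives q_K = 433/5 and q_F = 173/5.
Total output Q = 606/5, so price P = 401 - 606/5 = 1399/5.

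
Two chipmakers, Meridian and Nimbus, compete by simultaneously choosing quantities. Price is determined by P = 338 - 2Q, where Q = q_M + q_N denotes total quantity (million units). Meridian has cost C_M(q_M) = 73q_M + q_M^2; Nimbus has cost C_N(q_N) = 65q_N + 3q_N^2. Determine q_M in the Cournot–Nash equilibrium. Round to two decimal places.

Meridian's profit: π_M = (338 - 2Q)q_M - (73q_M + q_M²). Setting ∂π_M/∂q_M = 0: 265 - 6q_M - 2(q_N) = 0.
Nimbus's profit: π_N = (338 - 2Q)q_N - (65q_N + 3q_N²). Setting ∂π_N/∂q_N = 0: 273 - 10q_N - 2(q_M) = 0.
Rearranging gives the reaction functions q_M = (265 - 2q_N)/6 and q_N = (273 - 2q_M)/10.
Solving the pair: q_M = 263/7, q_N = 277/14.

37.57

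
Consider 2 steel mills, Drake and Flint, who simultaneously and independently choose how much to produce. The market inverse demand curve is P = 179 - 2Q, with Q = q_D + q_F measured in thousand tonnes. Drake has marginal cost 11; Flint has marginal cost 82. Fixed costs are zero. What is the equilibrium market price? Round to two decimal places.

Drake's profit: π_D = (179 - 2Q)q_D - (11q_D). Setting ∂π_D/∂q_D = 0: 168 - 4q_D - 2(q_F) = 0.
Flint's first-order condition: 97 - 4q_F - 2(q_D) = 0.
So q_D = (168 - 2q_F)/4 and q_F = (97 - 2q_D)/4.
Substituting one into the other gives q_D = 239/6 and q_F = 13/3.
Total output Q = 265/6, so price P = 179 - 2·(265/6) = 272/3.

90.67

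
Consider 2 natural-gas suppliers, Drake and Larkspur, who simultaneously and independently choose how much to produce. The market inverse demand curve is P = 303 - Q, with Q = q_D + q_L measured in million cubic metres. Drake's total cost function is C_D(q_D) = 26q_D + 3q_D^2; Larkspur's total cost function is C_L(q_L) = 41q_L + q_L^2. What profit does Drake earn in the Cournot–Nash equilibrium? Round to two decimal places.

Drake's profit: π_D = (303 - Q)q_D - (26q_D + 3q_D²). Setting ∂π_D/∂q_D = 0: 277 - 8q_D - (q_L) = 0.
Larkspur's first-order condition: 262 - 4q_L - (q_D) = 0.
Best responses: q_D = (277 - q_L)/8, q_L = (262 - q_D)/4.
Substituting one into the other gives q_D = 846/31 and q_L = 1819/31.
Price P = 303 - 85.9677 = 217.0323.
Drake's profit: 217.0323·(846/31) - 26·(846/31) - 3(846/31)² = 2979.0468.

2979.05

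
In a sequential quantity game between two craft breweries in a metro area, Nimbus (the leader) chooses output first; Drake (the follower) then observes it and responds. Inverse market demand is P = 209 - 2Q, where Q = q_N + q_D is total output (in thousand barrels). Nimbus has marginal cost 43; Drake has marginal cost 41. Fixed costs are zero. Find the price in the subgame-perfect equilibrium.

84

The follower Drake best-responds to any q_N: π_D = (209 - 2Q)q_D - 41q_D.
Setting the follower's marginal profit to zero, 168 - 2q_N - 4q_D = 0, i.e. q_D = (168 - 2q_N)/4.
Nimbus substitutes q_D(q_N) into its own profit: π_N = q_N(209 - 2q_N - (168 - 2q_N)/2) - 43q_N = (125 - q_N)q_N - 43q_N.
Maximising: ∂π_N/∂q_N = 82 - 2q_N = 0, giving q_N = 41.
Then q_D = (168 - 2·41)/4 = 43/2.
Total output Q = 125/2, so price P = 209 - 2·(125/2) = 84.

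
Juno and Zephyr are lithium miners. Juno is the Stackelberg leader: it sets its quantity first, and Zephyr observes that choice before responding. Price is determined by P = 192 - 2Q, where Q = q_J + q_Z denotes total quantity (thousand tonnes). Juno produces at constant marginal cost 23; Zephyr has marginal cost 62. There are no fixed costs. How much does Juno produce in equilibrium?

Solve by backward induction. Given q_J, the follower Zephyr maximises π_Z = (192 - 2q_J - 2q_Z)q_Z - 62q_Z.
Follower FOC: 130 - 2q_J - 4q_Z = 0, so q_Z(q_J) = (130 - 2q_J)/4.
Juno substitutes q_Z(q_J) into its own profit: π_J = q_J(192 - 2q_J - (130 - 2q_J)/2) - 23q_J = (127 - q_J)q_J - 23q_J.
Maximising: ∂π_J/∂q_J = 104 - 2q_J = 0, giving q_J = 52.
Then q_Z = (130 - 2·52)/4 = 13/2.

52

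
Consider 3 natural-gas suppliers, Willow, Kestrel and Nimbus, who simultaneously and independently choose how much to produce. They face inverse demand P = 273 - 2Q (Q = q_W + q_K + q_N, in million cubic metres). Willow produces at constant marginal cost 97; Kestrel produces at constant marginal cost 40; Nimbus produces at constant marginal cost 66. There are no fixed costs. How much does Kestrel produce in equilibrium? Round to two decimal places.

39.50

Willow's profit: π_W = (273 - 2Q)q_W - (97q_W). Setting ∂π_W/∂q_W = 0: 176 - 4q_W - 2(q_K + q_N) = 0.
Kestrel's profit: π_K = (273 - 2Q)q_K - (40q_K). Setting ∂π_K/∂q_K = 0: 233 - 4q_K - 2(q_W + q_N) = 0.
Nimbus's profit: π_N = (273 - 2Q)q_N - (66q_N). Setting ∂π_N/∂q_N = 0: 207 - 4q_N - 2(q_W + q_K) = 0.
Adding the 3 first-order conditions: 616 − 8Q = 0, so Q = 77.
Back-substituting: q_W = (176 − 154)/2 = 11, q_K = (233 − 154)/2 = 79/2, q_N = (207 − 154)/2 = 53/2.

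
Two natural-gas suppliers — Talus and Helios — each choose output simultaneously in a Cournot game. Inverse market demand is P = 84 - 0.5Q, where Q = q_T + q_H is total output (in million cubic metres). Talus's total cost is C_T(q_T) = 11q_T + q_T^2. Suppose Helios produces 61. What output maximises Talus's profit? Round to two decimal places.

With the rival's output fixed at 61, Talus's profit is π_T = (84 - (1/2)·61 - (1/2)q_T)q_T - (11q_T + q_T²) = (107/2 - (1/2)q_T)q_T - (11q_T + q_T²).
∂π_T/∂q_T = 85/2 - 3q_T = 0, so q_T = 85/6.

14.17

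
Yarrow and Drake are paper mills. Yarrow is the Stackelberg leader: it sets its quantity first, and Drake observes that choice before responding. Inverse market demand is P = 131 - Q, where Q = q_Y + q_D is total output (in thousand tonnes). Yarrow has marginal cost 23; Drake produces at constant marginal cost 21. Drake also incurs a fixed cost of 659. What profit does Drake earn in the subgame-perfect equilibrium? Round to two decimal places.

153.25

The follower Drake best-responds to any q_Y: π_D = (131 - Q)q_D - 21q_D.
Setting the follower's marginal profit to zero, 110 - q_Y - 2q_D = 0, i.e. q_D = (110 - q_Y)/2.
Yarrow substitutes q_D(q_Y) into its own profit: π_Y = q_Y(131 - q_Y - (110 - q_Y)/2) - 23q_Y = (76 - (1/2)q_Y)q_Y - 23q_Y.
The leader's first-order condition 53 - q_Y = 0 yields q_Y = 53.
Then q_D = (110 - 53)/2 = 57/2.
Price P = 131 - 163/2 = 99/2.
Drake's profit: (99/2 - 21)·(57/2) - 659 = 613/4.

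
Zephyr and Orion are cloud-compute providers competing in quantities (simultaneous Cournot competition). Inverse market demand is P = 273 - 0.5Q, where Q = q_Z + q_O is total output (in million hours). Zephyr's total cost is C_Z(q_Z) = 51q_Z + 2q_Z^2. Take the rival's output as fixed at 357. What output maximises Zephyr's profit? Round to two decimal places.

8.70

With the rival's output fixed at 357, Zephyr's profit is π_Z = (273 - (1/2)·357 - (1/2)q_Z)q_Z - (51q_Z + 2q_Z²) = (189/2 - (1/2)q_Z)q_Z - (51q_Z + 2q_Z²).
∂π_Z/∂q_Z = 87/2 - 5q_Z = 0, so q_Z = 87/10.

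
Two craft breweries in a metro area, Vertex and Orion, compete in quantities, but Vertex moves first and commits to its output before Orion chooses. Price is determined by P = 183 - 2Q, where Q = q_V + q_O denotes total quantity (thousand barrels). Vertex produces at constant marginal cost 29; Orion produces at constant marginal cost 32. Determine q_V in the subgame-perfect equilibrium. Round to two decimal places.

The follower Orion best-responds to any q_V: π_O = (183 - 2Q)q_O - 32q_O.
Follower FOC: 151 - 2q_V - 4q_O = 0, so q_O(q_V) = (151 - 2q_V)/4.
The leader anticipates this reaction. Substituting into P = 183 - 2Q gives P = 215/2 - q_V, so π_V = (215/2 - q_V)q_V - 29q_V.
Leader FOC: 157/2 - 2q_V = 0, so q_V = 157/4.
Then q_O = (151 - 2·(157/4))/4 = 145/8.

39.25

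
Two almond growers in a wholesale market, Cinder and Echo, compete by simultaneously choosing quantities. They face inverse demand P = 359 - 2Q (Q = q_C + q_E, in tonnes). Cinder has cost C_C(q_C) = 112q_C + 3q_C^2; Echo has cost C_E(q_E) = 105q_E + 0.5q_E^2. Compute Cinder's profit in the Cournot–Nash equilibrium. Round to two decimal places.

Cinder's profit: π_C = (359 - 2Q)q_C - (112q_C + 3q_C²). Setting ∂π_C/∂q_C = 0: 247 - 10q_C - 2(q_E) = 0.
Echo's profit: π_E = (359 - 2Q)q_E - (105q_E + (1/2)q_E²). Setting ∂π_E/∂q_E = 0: 254 - 5q_E - 2(q_C) = 0.
So q_C = (247 - 2q_E)/10 and q_E = (254 - 2q_C)/5.
Solving the pair: q_C = 727/46, q_E = 1023/23.
Price P = 359 - 2·60.2826 = 238.4348.
Cinder's profit: 238.4348·(727/46) - 112·(727/46) - 3(727/46)² = 1248.8871.

1248.89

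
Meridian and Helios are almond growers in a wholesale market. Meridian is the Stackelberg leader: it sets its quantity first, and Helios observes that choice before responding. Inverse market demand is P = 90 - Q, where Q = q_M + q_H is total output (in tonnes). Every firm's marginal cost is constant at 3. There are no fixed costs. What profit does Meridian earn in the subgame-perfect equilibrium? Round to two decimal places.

946.13

Solve by backward induction. Given q_M, the follower Helios maximises π_H = (90 - q_M - q_H)q_H - 3q_H.
Follower FOC: 87 - q_M - 2q_H = 0, so q_H(q_M) = (87 - q_M)/2.
The leader anticipates this reaction. Substituting into P = 90 - Q gives P = 93/2 - (1/2)q_M, so π_M = (93/2 - (1/2)q_M)q_M - 3q_M.
The leader's first-order condition 87/2 - q_M = 0 yields q_M = 87/2.
Then q_H = (87 - 87/2)/2 = 87/4.
Price P = 90 - 261/4 = 99/4.
Meridian's profit: (99/4 - 3)·(87/2) = 946.1250.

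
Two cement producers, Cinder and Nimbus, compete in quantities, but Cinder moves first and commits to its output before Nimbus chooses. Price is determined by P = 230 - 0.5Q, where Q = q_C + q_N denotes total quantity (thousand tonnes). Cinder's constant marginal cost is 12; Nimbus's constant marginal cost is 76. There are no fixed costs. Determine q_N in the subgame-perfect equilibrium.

The follower Nimbus best-responds to any q_C: π_N = (230 - 0.5Q)q_N - 76q_N.
Setting the follower's marginal profit to zero, 154 - (1/2)q_C - q_N = 0, i.e. q_N = (154 - (1/2)q_C).
Cinder substitutes q_N(q_C) into its own profit: π_C = q_C(230 - (1/2)q_C - (154 - (1/2)q_C)/2) - 12q_C = (153 - (1/4)q_C)q_C - 12q_C.
Leader FOC: 141 - (1/2)q_C = 0, so q_C = 282.
Then q_N = (154 - (1/2)·282) = 13.

13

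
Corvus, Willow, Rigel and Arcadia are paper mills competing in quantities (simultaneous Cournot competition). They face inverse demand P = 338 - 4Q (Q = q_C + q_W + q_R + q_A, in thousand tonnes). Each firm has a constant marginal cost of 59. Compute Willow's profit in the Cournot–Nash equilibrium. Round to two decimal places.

A representative firm's profit is π_i = q_i(338 - 4Q) - 59q_i.
First-order condition (treating rivals' output as given): 279 - 8q_i - 4·Σ_{j≠i} q_j = 0.
With identical firms every q_j equals q_i, so Σ_{j≠i} q_j = 3q_i and 279 = 20q_i, giving q_i = 279/20.
Price P = 338 - 4·(279/5) = 574/5.
Willow's profit: (574/5 - 59)·(279/20) = 778.4100.

778.41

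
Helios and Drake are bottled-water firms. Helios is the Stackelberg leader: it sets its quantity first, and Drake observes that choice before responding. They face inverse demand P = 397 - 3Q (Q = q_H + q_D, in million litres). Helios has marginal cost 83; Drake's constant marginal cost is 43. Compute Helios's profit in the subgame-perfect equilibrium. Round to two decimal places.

3128.17

The follower Drake best-responds to any q_H: π_D = (397 - 3Q)q_D - 43q_D.
∂π_D/∂q_D = 354 - 3q_H - 6q_D = 0 gives the reaction function q_D = (354 - 3q_H)/6.
The leader anticipates this reaction. Substituting into P = 397 - 3Q gives P = 220 - (3/2)q_H, so π_H = (220 - (3/2)q_H)q_H - 83q_H.
Leader FOC: 137 - 3q_H = 0, so q_H = 137/3.
Then q_D = (354 - 3·(137/3))/6 = 217/6.
Price P = 397 - 3·(491/6) = 303/2.
Helios's profit: (303/2 - 83)·(137/3) = 3128.1667.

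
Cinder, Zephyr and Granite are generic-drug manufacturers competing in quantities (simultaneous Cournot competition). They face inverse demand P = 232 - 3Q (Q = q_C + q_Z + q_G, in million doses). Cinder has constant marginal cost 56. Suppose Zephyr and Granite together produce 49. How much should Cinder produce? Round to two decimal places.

4.83

With rivals' combined output fixed at 49, Cinder's profit is π_C = (232 - 3·49 - 3q_C)q_C - (56q_C) = (85 - 3q_C)q_C - (56q_C).
∂π_C/∂q_C = 29 - 6q_C = 0, so q_C = 29/6.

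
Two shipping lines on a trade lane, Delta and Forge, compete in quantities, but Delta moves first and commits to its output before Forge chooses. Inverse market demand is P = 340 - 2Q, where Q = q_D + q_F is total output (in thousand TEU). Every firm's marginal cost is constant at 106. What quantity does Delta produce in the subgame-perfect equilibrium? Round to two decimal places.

The follower Forge best-responds to any q_D: π_F = (340 - 2Q)q_F - 106q_F.
∂π_F/∂q_F = 234 - 2q_D - 4q_F = 0 gives the reaction function q_F = (234 - 2q_D)/4.
The leader anticipates this reaction. Substituting into P = 340 - 2Q gives P = 223 - q_D, so π_D = (223 - q_D)q_D - 106q_D.
Leader FOC: 117 - 2q_D = 0, so q_D = 117/2.
Then q_F = (234 - 2·(117/2))/4 = 117/4.

58.50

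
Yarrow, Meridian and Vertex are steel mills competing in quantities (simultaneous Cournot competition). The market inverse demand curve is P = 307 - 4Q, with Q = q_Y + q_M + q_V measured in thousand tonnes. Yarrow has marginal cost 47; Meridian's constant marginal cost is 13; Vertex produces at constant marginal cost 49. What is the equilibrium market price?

Yarrow's profit: π_Y = (307 - 4Q)q_Y - (47q_Y). Setting ∂π_Y/∂q_Y = 0: 260 - 8q_Y - 4(q_M + q_V) = 0.
Meridian's profit: π_M = (307 - 4Q)q_M - (13q_M). Setting ∂π_M/∂q_M = 0: 294 - 8q_M - 4(q_Y + q_V) = 0.
Vertex's profit: π_V = (307 - 4Q)q_V - (49q_V). Setting ∂π_V/∂q_V = 0: 258 - 8q_V - 4(q_Y + q_M) = 0.
Adding the 3 first-order conditions: 812 − 16Q = 0, so Q = 203/4.
Back-substituting: q_Y = (260 − 203)/4 = 57/4, q_M = (294 − 203)/4 = 91/4, q_V = (258 − 203)/4 = 55/4.
Total output Q = 203/4, so price P = 307 - 4·(203/4) = 104.

104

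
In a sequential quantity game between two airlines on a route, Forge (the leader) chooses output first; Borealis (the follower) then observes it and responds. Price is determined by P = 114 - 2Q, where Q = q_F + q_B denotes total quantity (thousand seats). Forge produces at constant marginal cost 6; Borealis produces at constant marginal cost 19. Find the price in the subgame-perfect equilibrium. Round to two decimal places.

36.25

The follower Borealis best-responds to any q_F: π_B = (114 - 2Q)q_B - 19q_B.
Follower FOC: 95 - 2q_F - 4q_B = 0, so q_B(q_F) = (95 - 2q_F)/4.
The leader anticipates this reaction. Substituting into P = 114 - 2Q gives P = 133/2 - q_F, so π_F = (133/2 - q_F)q_F - 6q_F.
Maximising: ∂π_F/∂q_F = 121/2 - 2q_F = 0, giving q_F = 121/4.
Then q_B = (95 - 2·(121/4))/4 = 69/8.
Total output Q = 311/8, so price P = 114 - 2·(311/8) = 145/4.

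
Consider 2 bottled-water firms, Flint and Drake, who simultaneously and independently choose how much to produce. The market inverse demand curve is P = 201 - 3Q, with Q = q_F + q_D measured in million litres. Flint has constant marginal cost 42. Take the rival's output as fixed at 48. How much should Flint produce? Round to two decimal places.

2.50

With the rival's output fixed at 48, Flint's profit is π_F = (201 - 3·48 - 3q_F)q_F - (42q_F) = (57 - 3q_F)q_F - (42q_F).
∂π_F/∂q_F = 15 - 6q_F = 0, so q_F = 5/2.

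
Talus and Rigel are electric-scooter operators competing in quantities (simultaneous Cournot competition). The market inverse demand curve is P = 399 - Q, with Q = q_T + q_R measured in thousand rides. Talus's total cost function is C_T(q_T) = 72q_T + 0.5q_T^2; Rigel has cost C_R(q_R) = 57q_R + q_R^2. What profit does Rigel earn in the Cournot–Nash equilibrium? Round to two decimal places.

8076.05

Talus's profit: π_T = (399 - Q)q_T - (72q_T + (1/2)q_T²). Setting ∂π_T/∂q_T = 0: 327 - 3q_T - (q_R) = 0.
Rigel's first-order condition: 342 - 4q_R - (q_T) = 0.
So q_T = (327 - q_R)/3 and q_R = (342 - q_T)/4.
Substituting one into the other gives q_T = 966/11 and q_R = 699/11.
Price P = 399 - 1665/11 = 247.6364.
Rigel's profit: 247.6364·(699/11) - 57·(699/11) - (699/11)² = 8076.0496.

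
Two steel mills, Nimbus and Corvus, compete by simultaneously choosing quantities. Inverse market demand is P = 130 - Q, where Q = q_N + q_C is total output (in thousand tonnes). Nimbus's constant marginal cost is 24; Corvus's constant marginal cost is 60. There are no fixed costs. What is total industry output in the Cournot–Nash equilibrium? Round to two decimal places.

Nimbus's profit: π_N = (130 - Q)q_N - (24q_N). Setting ∂π_N/∂q_N = 0: 106 - 2q_N - (q_C) = 0.
Corvus's first-order condition: 70 - 2q_C - (q_N) = 0.
Rearranging gives the reaction functions q_N = (106 - q_C)/2 and q_C = (70 - q_N)/2.
Substituting one into the other gives q_N = 142/3 and q_C = 34/3.
Total output Q = 142/3 + 34/3 = 176/3.

58.67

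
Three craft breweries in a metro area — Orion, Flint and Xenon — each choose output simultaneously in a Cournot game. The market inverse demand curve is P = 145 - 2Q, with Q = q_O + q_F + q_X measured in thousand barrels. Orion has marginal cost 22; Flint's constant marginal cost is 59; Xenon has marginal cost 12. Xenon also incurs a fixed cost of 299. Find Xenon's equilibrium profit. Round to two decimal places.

829.13

Orion's profit: π_O = (145 - 2Q)q_O - (22q_O). Setting ∂π_O/∂q_O = 0: 123 - 4q_O - 2(q_F + q_X) = 0.
Flint's first-order condition: 86 - 4q_F - 2(q_O + q_X) = 0.
Xenon's first-order condition: 133 - 4q_X - 2(q_O + q_F) = 0.
Adding the 3 conditions: 342 − 4Q − 4Q = 0, i.e. Q = 171/4.
Back-substituting: q_O = (123 − 171/2)/2 = 75/4, q_F = (86 − 171/2)/2 = 1/4, q_X = (133 − 171/2)/2 = 95/4.
Price P = 145 - 2·(171/4) = 119/2.
Xenon's profit: (119/2 - 12)·(95/4) - 299 = 829.1250.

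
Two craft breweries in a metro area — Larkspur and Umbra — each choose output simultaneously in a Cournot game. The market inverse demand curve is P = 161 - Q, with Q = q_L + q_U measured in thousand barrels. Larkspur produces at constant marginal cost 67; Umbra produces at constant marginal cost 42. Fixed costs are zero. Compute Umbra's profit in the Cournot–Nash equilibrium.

2304

Larkspur's profit: π_L = (161 - Q)q_L - (67q_L). Setting ∂π_L/∂q_L = 0: 94 - 2q_L - (q_U) = 0.
Umbra's first-order condition: 119 - 2q_U - (q_L) = 0.
Best responses: q_L = (94 - q_U)/2, q_U = (119 - q_L)/2.
Substituting one into the other gives q_L = 23 and q_U = 48.
Price P = 161 - 71 = 90.
Umbra's profit: (90 - 42)·48 = 2304.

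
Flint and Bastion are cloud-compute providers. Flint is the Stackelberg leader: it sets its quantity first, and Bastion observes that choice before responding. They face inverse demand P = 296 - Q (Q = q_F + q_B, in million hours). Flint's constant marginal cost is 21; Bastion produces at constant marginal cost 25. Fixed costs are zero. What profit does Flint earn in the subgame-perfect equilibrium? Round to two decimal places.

The follower Bastion best-responds to any q_F: π_B = (296 - Q)q_B - 25q_B.
∂π_B/∂q_B = 271 - q_F - 2q_B = 0 gives the reaction function q_B = (271 - q_F)/2.
Flint substitutes q_B(q_F) into its own profit: π_F = q_F(296 - q_F - (271 - q_F)/2) - 21q_F = (321/2 - (1/2)q_F)q_F - 21q_F.
The leader's first-order condition 279/2 - q_F = 0 yields q_F = 279/2.
Then q_B = (271 - 279/2)/2 = 263/4.
Price P = 296 - 821/4 = 363/4.
Flint's profit: (363/4 - 21)·(279/2) = 9730.1250.

9730.13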